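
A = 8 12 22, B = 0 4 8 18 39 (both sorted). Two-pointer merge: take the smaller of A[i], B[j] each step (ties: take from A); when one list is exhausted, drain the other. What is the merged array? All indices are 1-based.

[0, 4, 8, 8, 12, 18, 22, 39]

i=1 j=1: A[i]=8>B[j]=0 take 0, j++
i=1 j=2: A[i]=8>B[j]=4 take 4, j++
i=1 j=3: A[i]=8<=B[j]=8 take 8, i++
i=2 j=3: A[i]=12>B[j]=8 take 8, j++
i=2 j=4: A[i]=12<=B[j]=18 take 12, i++
i=3 j=4: A[i]=22>B[j]=18 take 18, j++
i=3 j=5: A[i]=22<=B[j]=39 take 22, i++
i=4 j=5: A done, take B[j]=39, j++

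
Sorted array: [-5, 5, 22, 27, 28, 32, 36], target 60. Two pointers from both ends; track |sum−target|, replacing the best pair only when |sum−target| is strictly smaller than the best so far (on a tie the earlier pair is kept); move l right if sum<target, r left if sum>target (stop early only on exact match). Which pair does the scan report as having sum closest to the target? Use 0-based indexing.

pair (28, 32) with sum 60 (|Δ|=0)

l=0 r=6: -5+36=31 d=29 *, l++
l=1 r=6: 5+36=41 d=19 *, l++
l=2 r=6: 22+36=58 d=2 *, l++
l=3 r=6: 27+36=63 d=3, r--
l=3 r=5: 27+32=59 d=1 *, l++
l=4 r=5: 28+32=60 d=0 *, stop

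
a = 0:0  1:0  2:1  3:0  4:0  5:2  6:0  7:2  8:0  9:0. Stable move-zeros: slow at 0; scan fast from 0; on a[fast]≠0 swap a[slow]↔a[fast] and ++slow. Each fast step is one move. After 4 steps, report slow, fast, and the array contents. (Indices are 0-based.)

slow=0 fast=0: a[fast]=0, fast++
slow=0 fast=1: a[fast]=0, fast++
slow=0 fast=2: a[fast]=1≠0 swap→a[0]=1, slow++,fast++
slow=1 fast=3: a[fast]=0, fast++

slow=1, fast=4, a=[1, 0, 0, 0, 0, 2, 0, 2, 0, 0]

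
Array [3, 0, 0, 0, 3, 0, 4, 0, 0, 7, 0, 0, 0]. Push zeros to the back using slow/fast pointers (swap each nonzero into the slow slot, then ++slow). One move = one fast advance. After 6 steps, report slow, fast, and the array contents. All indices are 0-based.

slow=0 fast=0: a[fast]=3≠0 swap→a[0]=3, slow++,fast++
slow=1 fast=1: a[fast]=0, fast++
slow=1 fast=2: a[fast]=0, fast++
slow=1 fast=3: a[fast]=0, fast++
slow=1 fast=4: a[fast]=3≠0 swap→a[1]=3, slow++,fast++
slow=2 fast=5: a[fast]=0, fast++

slow=2, fast=6, a=[3, 3, 0, 0, 0, 0, 4, 0, 0, 7, 0, 0, 0]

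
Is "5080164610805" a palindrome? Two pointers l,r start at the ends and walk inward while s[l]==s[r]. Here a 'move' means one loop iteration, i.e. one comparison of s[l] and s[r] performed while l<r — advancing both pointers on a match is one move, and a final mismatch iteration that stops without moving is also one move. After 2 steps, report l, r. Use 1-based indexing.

l=3, r=11

l=1 r=13: '5'=='5', l++,r--
l=2 r=12: '0'=='0', l++,r--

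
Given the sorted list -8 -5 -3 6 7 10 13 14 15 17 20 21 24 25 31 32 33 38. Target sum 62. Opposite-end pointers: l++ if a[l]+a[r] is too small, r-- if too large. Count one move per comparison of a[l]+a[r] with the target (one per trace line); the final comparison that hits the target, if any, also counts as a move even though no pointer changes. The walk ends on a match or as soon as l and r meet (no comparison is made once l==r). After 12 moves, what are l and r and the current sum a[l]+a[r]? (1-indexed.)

l=13, r=18, sum=62

[1,18] -8+38=30 <62 → l++
[2,18] -5+38=33 <62 → l++
[3,18] -3+38=35 <62 → l++
[4,18] 6+38=44 <62 → l++
[5,18] 7+38=45 <62 → l++
[6,18] 10+38=48 <62 → l++
[7,18] 13+38=51 <62 → l++
[8,18] 14+38=52 <62 → l++
[9,18] 15+38=53 <62 → l++
[10,18] 17+38=55 <62 → l++
[11,18] 20+38=58 <62 → l++
[12,18] 21+38=59 <62 → l++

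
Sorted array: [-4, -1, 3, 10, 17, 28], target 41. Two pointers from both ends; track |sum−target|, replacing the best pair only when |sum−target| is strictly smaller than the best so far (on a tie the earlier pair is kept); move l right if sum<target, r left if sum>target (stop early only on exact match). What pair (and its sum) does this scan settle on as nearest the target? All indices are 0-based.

pair (10, 28) with sum 38 (|Δ|=3)

[0,5] -4+28=24 d=17 * → l++
[1,5] -1+28=27 d=14 * → l++
[2,5] 3+28=31 d=10 * → l++
[3,5] 10+28=38 d=3 * → l++
[4,5] 17+28=45 d=4 → r--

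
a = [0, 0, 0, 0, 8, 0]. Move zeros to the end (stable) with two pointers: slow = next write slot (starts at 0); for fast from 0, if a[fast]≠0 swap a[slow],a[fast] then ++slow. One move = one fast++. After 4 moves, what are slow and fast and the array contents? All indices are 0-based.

slow=0, fast=4, a=[0, 0, 0, 0, 8, 0]

slow=0 fast=0: a[fast]=0, fast++
slow=0 fast=1: a[fast]=0, fast++
slow=0 fast=2: a[fast]=0, fast++
slow=0 fast=3: a[fast]=0, fast++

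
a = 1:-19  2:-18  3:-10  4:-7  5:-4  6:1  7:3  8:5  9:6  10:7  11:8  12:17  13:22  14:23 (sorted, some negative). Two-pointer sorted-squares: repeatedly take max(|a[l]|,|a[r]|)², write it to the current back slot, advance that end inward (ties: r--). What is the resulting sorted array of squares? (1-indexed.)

[1, 9, 16, 25, 36, 49, 49, 64, 100, 289, 324, 361, 484, 529]

[1,14] |-19|<=|23| out[14]=529 → r--
[1,13] |-19|<=|22| out[13]=484 → r--
[1,12] |-19|>|17| out[12]=361 → l++
[2,12] |-18|>|17| out[11]=324 → l++
[3,12] |-10|<=|17| out[10]=289 → r--
[3,11] |-10|>|8| out[9]=100 → l++
[4,11] |-7|<=|8| out[8]=64 → r--
[4,10] |-7|<=|7| out[7]=49 → r--
[4,9] |-7|>|6| out[6]=49 → l++
[5,9] |-4|<=|6| out[5]=36 → r--
[5,8] |-4|<=|5| out[4]=25 → r--
[5,7] |-4|>|3| out[3]=16 → l++
[6,7] |1|<=|3| out[2]=9 → r--
[6,6] |1|<=|1| out[1]=1 → r--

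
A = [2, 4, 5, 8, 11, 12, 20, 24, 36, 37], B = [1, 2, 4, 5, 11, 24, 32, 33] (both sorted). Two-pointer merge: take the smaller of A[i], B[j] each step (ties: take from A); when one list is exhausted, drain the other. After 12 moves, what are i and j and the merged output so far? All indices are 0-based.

[i=0,j=0] A[i]=2>B[j]=1 take 1 → j++
[i=0,j=1] A[i]=2<=B[j]=2 take 2 → i++
[i=1,j=1] A[i]=4>B[j]=2 take 2 → j++
[i=1,j=2] A[i]=4<=B[j]=4 take 4 → i++
[i=2,j=2] A[i]=5>B[j]=4 take 4 → j++
[i=2,j=3] A[i]=5<=B[j]=5 take 5 → i++
[i=3,j=3] A[i]=8>B[j]=5 take 5 → j++
[i=3,j=4] A[i]=8<=B[j]=11 take 8 → i++
[i=4,j=4] A[i]=11<=B[j]=11 take 11 → i++
[i=5,j=4] A[i]=12>B[j]=11 take 11 → j++
[i=5,j=5] A[i]=12<=B[j]=24 take 12 → i++
[i=6,j=5] A[i]=20<=B[j]=24 take 20 → i++

i=7, j=5, merged so far=[1, 2, 2, 4, 4, 5, 5, 8, 11, 11, 12, 20]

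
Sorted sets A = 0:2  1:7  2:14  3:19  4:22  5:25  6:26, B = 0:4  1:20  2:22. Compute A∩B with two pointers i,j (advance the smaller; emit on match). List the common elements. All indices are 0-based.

intersection = [22]

i=0 j=0: 2<4, i++
i=1 j=0: 7>4, j++
i=1 j=1: 7<20, i++
i=2 j=1: 14<20, i++
i=3 j=1: 19<20, i++
i=4 j=1: 22>20, j++
i=4 j=2: 22==22 emit, i++,j++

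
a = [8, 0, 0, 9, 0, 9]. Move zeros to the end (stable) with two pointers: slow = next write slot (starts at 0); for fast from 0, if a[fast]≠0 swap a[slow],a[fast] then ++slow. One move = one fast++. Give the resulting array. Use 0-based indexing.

(s=0,f=0) a[fast]=8≠0 swap→a[0]=8 → slow++,fast++
(s=1,f=1) a[fast]=0 → fast++
(s=1,f=2) a[fast]=0 → fast++
(s=1,f=3) a[fast]=9≠0 swap→a[1]=9 → slow++,fast++
(s=2,f=4) a[fast]=0 → fast++
(s=2,f=5) a[fast]=9≠0 swap→a[2]=9 → slow++,fast++

[8, 9, 9, 0, 0, 0]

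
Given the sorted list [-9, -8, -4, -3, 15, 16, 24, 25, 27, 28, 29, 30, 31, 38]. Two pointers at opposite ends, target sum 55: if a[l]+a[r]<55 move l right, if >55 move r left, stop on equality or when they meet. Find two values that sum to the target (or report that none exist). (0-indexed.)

l=0 r=13: -9+38=29 <55, l++
l=1 r=13: -8+38=30 <55, l++
l=2 r=13: -4+38=34 <55, l++
l=3 r=13: -3+38=35 <55, l++
l=4 r=13: 15+38=53 <55, l++
l=5 r=13: 16+38=54 <55, l++
l=6 r=13: 24+38=62 >55, r--
l=6 r=12: 24+31=55, found

(24, 31)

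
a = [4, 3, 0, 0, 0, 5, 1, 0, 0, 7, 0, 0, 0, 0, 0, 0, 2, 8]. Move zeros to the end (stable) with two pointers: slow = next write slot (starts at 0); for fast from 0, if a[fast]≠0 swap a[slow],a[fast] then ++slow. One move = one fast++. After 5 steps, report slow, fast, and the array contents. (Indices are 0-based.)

slow=2, fast=5, a=[4, 3, 0, 0, 0, 5, 1, 0, 0, 7, 0, 0, 0, 0, 0, 0, 2, 8]

slow=0 fast=0: a[fast]=4≠0 swap→a[0]=4, slow++,fast++
slow=1 fast=1: a[fast]=3≠0 swap→a[1]=3, slow++,fast++
slow=2 fast=2: a[fast]=0, fast++
slow=2 fast=3: a[fast]=0, fast++
slow=2 fast=4: a[fast]=0, fast++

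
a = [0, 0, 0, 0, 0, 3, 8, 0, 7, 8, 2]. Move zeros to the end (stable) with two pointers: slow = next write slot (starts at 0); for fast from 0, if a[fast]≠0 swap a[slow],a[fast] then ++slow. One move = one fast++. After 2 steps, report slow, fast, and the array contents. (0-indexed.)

slow=0 fast=0: a[fast]=0, fast++
slow=0 fast=1: a[fast]=0, fast++

slow=0, fast=2, a=[0, 0, 0, 0, 0, 3, 8, 0, 7, 8, 2]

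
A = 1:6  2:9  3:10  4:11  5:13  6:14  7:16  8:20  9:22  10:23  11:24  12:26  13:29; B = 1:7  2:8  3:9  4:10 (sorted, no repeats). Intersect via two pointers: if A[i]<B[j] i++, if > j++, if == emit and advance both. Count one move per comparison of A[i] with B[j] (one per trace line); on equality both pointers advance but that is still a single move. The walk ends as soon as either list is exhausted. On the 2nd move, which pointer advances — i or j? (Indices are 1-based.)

[i=1,j=1] 6<7 → i++
[i=2,j=1] 9>7 → j++

j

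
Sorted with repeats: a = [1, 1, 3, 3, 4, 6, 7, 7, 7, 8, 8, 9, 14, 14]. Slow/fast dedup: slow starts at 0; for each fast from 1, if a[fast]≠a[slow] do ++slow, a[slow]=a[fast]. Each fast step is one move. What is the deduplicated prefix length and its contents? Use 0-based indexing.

length 8; prefix = [1, 3, 4, 6, 7, 8, 9, 14]

slow=0 fast=1: a[fast]=1=a[slow] dup, fast++
slow=0 fast=2: a[fast]=3≠a[slow]=1 write a[1]=3, slow++,fast++
slow=1 fast=3: a[fast]=3=a[slow] dup, fast++
slow=1 fast=4: a[fast]=4≠a[slow]=3 write a[2]=4, slow++,fast++
slow=2 fast=5: a[fast]=6≠a[slow]=4 write a[3]=6, slow++,fast++
slow=3 fast=6: a[fast]=7≠a[slow]=6 write a[4]=7, slow++,fast++
slow=4 fast=7: a[fast]=7=a[slow] dup, fast++
slow=4 fast=8: a[fast]=7=a[slow] dup, fast++
slow=4 fast=9: a[fast]=8≠a[slow]=7 write a[5]=8, slow++,fast++
slow=5 fast=10: a[fast]=8=a[slow] dup, fast++
slow=5 fast=11: a[fast]=9≠a[slow]=8 write a[6]=9, slow++,fast++
slow=6 fast=12: a[fast]=14≠a[slow]=9 write a[7]=14, slow++,fast++
slow=7 fast=13: a[fast]=14=a[slow] dup, fast++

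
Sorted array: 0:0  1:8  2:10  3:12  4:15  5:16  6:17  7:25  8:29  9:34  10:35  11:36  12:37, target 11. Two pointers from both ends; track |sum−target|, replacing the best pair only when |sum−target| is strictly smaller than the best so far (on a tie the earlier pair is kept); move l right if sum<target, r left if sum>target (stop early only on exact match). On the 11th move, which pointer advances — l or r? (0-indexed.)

l

l=0 r=12: 0+37=37 d=26 *, r--
l=0 r=11: 0+36=36 d=25 *, r--
l=0 r=10: 0+35=35 d=24 *, r--
l=0 r=9: 0+34=34 d=23 *, r--
l=0 r=8: 0+29=29 d=18 *, r--
l=0 r=7: 0+25=25 d=14 *, r--
l=0 r=6: 0+17=17 d=6 *, r--
l=0 r=5: 0+16=16 d=5 *, r--
l=0 r=4: 0+15=15 d=4 *, r--
l=0 r=3: 0+12=12 d=1 *, r--
l=0 r=2: 0+10=10 d=1, l++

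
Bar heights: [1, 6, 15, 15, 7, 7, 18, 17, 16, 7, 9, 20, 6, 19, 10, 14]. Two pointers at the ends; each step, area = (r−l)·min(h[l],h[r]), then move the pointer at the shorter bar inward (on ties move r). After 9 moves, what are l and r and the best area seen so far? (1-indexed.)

[1,16] min(1,14)*15=15 best=15 * → l++
[2,16] min(6,14)*14=84 best=84 * → l++
[3,16] min(15,14)*13=182 best=182 * → r--
[3,15] min(15,10)*12=120 best=182 → r--
[3,14] min(15,19)*11=165 best=182 → l++
[4,14] min(15,19)*10=150 best=182 → l++
[5,14] min(7,19)*9=63 best=182 → l++
[6,14] min(7,19)*8=56 best=182 → l++
[7,14] min(18,19)*7=126 best=182 → l++

l=8, r=14, best area=182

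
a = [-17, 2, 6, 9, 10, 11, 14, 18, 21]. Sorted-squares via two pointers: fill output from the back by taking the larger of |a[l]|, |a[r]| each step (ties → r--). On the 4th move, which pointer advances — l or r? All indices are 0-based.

r

[0,8] |-17|<=|21| out[8]=441 → r--
[0,7] |-17|<=|18| out[7]=324 → r--
[0,6] |-17|>|14| out[6]=289 → l++
[1,6] |2|<=|14| out[5]=196 → r--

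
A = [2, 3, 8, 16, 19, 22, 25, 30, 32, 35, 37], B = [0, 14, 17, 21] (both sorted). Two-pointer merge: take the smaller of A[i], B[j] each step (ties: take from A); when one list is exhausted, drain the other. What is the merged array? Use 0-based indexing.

[0, 2, 3, 8, 14, 16, 17, 19, 21, 22, 25, 30, 32, 35, 37]

[i=0,j=0] A[i]=2>B[j]=0 take 0 → j++
[i=0,j=1] A[i]=2<=B[j]=14 take 2 → i++
[i=1,j=1] A[i]=3<=B[j]=14 take 3 → i++
[i=2,j=1] A[i]=8<=B[j]=14 take 8 → i++
[i=3,j=1] A[i]=16>B[j]=14 take 14 → j++
[i=3,j=2] A[i]=16<=B[j]=17 take 16 → i++
[i=4,j=2] A[i]=19>B[j]=17 take 17 → j++
[i=4,j=3] A[i]=19<=B[j]=21 take 19 → i++
[i=5,j=3] A[i]=22>B[j]=21 take 21 → j++
[i=5,j=4] B done, take A[i]=22 → i++
[i=6,j=4] B done, take A[i]=25 → i++
[i=7,j=4] B done, take A[i]=30 → i++
[i=8,j=4] B done, take A[i]=32 → i++
[i=9,j=4] B done, take A[i]=35 → i++
[i=10,j=4] B done, take A[i]=37 → i++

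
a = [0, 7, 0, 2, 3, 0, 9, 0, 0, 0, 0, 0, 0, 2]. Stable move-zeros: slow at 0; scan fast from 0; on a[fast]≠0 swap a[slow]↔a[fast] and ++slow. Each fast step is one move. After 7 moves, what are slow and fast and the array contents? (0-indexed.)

(s=0,f=0) a[fast]=0 → fast++
(s=0,f=1) a[fast]=7≠0 swap→a[0]=7 → slow++,fast++
(s=1,f=2) a[fast]=0 → fast++
(s=1,f=3) a[fast]=2≠0 swap→a[1]=2 → slow++,fast++
(s=2,f=4) a[fast]=3≠0 swap→a[2]=3 → slow++,fast++
(s=3,f=5) a[fast]=0 → fast++
(s=3,f=6) a[fast]=9≠0 swap→a[3]=9 → slow++,fast++

slow=4, fast=7, a=[7, 2, 3, 9, 0, 0, 0, 0, 0, 0, 0, 0, 0, 2]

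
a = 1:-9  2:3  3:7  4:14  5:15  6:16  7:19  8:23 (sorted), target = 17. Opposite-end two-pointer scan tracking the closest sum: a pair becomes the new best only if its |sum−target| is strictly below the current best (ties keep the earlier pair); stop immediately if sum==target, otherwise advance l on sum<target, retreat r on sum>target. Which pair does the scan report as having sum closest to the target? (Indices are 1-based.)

l=1 r=8: -9+23=14 d=3 *, l++
l=2 r=8: 3+23=26 d=9, r--
l=2 r=7: 3+19=22 d=5, r--
l=2 r=6: 3+16=19 d=2 *, r--
l=2 r=5: 3+15=18 d=1 *, r--
l=2 r=4: 3+14=17 d=0 *, stop

pair (3, 14) with sum 17 (|Δ|=0)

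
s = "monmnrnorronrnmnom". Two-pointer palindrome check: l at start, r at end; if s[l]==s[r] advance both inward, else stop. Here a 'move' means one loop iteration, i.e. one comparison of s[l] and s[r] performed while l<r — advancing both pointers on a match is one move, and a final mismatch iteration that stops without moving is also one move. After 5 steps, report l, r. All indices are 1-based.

l=1 r=18: 'm'=='m', l++,r--
l=2 r=17: 'o'=='o', l++,r--
l=3 r=16: 'n'=='n', l++,r--
l=4 r=15: 'm'=='m', l++,r--
l=5 r=14: 'n'=='n', l++,r--

l=6, r=13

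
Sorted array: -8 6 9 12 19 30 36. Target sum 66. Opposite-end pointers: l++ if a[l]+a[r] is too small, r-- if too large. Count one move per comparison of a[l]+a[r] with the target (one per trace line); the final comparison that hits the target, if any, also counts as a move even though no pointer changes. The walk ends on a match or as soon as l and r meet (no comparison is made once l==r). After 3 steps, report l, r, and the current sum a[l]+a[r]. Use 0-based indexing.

l=3, r=6, sum=48

l=0 r=6: -8+36=28 <66, l++
l=1 r=6: 6+36=42 <66, l++
l=2 r=6: 9+36=45 <66, l++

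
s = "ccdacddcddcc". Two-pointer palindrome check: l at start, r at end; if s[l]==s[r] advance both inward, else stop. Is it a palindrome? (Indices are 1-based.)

[1,12] 'c'=='c' → l++,r--
[2,11] 'c'=='c' → l++,r--
[3,10] 'd'=='d' → l++,r--
[4,9] 'a'!='d' → stop

not a palindrome (mismatch at 4,9)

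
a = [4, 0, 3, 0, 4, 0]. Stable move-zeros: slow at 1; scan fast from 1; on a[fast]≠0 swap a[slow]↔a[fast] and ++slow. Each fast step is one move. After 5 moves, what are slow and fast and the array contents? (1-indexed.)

(s=1,f=1) a[fast]=4≠0 swap→a[1]=4 → slow++,fast++
(s=2,f=2) a[fast]=0 → fast++
(s=2,f=3) a[fast]=3≠0 swap→a[2]=3 → slow++,fast++
(s=3,f=4) a[fast]=0 → fast++
(s=3,f=5) a[fast]=4≠0 swap→a[3]=4 → slow++,fast++

slow=4, fast=6, a=[4, 3, 4, 0, 0, 0]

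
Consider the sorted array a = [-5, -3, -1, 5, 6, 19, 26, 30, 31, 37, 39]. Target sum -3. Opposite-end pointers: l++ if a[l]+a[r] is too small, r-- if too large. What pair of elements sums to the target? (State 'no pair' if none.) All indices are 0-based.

no pair

l=0 r=10: -5+39=34 >-3, r--
l=0 r=9: -5+37=32 >-3, r--
l=0 r=8: -5+31=26 >-3, r--
l=0 r=7: -5+30=25 >-3, r--
l=0 r=6: -5+26=21 >-3, r--
l=0 r=5: -5+19=14 >-3, r--
l=0 r=4: -5+6=1 >-3, r--
l=0 r=3: -5+5=0 >-3, r--
l=0 r=2: -5+-1=-6 <-3, l++
l=1 r=2: -3+-1=-4 <-3, l++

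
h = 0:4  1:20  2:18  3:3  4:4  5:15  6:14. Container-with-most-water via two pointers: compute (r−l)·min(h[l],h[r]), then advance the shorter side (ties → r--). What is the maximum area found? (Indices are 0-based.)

max area = 70

[0,6] min(4,14)*6=24 best=24 * → l++
[1,6] min(20,14)*5=70 best=70 * → r--
[1,5] min(20,15)*4=60 best=70 → r--
[1,4] min(20,4)*3=12 best=70 → r--
[1,3] min(20,3)*2=6 best=70 → r--
[1,2] min(20,18)*1=18 best=70 → r--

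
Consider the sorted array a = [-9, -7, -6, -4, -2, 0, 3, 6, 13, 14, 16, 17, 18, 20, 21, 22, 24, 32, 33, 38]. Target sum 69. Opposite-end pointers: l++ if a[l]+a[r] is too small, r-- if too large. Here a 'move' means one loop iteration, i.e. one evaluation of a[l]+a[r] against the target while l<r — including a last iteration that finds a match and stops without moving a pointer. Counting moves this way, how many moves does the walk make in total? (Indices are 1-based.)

l=1 r=20: -9+38=29 <69, l++
l=2 r=20: -7+38=31 <69, l++
l=3 r=20: -6+38=32 <69, l++
l=4 r=20: -4+38=34 <69, l++
l=5 r=20: -2+38=36 <69, l++
l=6 r=20: 0+38=38 <69, l++
l=7 r=20: 3+38=41 <69, l++
l=8 r=20: 6+38=44 <69, l++
l=9 r=20: 13+38=51 <69, l++
l=10 r=20: 14+38=52 <69, l++
l=11 r=20: 16+38=54 <69, l++
l=12 r=20: 17+38=55 <69, l++
l=13 r=20: 18+38=56 <69, l++
l=14 r=20: 20+38=58 <69, l++
l=15 r=20: 21+38=59 <69, l++
l=16 r=20: 22+38=60 <69, l++
l=17 r=20: 24+38=62 <69, l++
l=18 r=20: 32+38=70 >69, r--
l=18 r=19: 32+33=65 <69, l++

19 moves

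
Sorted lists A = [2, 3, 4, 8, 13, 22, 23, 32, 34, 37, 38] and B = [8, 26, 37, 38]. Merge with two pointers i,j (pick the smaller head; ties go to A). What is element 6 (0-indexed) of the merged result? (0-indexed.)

merged[6] = 22

[i=0,j=0] A[i]=2<=B[j]=8 take 2 → i++
[i=1,j=0] A[i]=3<=B[j]=8 take 3 → i++
[i=2,j=0] A[i]=4<=B[j]=8 take 4 → i++
[i=3,j=0] A[i]=8<=B[j]=8 take 8 → i++
[i=4,j=0] A[i]=13>B[j]=8 take 8 → j++
[i=4,j=1] A[i]=13<=B[j]=26 take 13 → i++
[i=5,j=1] A[i]=22<=B[j]=26 take 22 → i++
[i=6,j=1] A[i]=23<=B[j]=26 take 23 → i++
[i=7,j=1] A[i]=32>B[j]=26 take 26 → j++
[i=7,j=2] A[i]=32<=B[j]=37 take 32 → i++
[i=8,j=2] A[i]=34<=B[j]=37 take 34 → i++
[i=9,j=2] A[i]=37<=B[j]=37 take 37 → i++
[i=10,j=2] A[i]=38>B[j]=37 take 37 → j++
[i=10,j=3] A[i]=38<=B[j]=38 take 38 → i++
[i=11,j=3] A done, take B[j]=38 → j++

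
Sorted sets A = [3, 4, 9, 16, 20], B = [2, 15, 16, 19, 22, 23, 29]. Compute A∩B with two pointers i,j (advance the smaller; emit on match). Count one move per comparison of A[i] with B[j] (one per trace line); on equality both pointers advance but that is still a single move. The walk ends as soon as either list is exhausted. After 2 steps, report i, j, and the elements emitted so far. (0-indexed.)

[i=0,j=0] 3>2 → j++
[i=0,j=1] 3<15 → i++

i=1, j=1, emitted=[]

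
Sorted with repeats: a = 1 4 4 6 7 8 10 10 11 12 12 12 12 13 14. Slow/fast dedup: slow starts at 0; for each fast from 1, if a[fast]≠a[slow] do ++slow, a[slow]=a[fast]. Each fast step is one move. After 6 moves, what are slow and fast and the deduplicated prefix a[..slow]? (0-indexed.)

slow=0 fast=1: a[fast]=4≠a[slow]=1 write a[1]=4, slow++,fast++
slow=1 fast=2: a[fast]=4=a[slow] dup, fast++
slow=1 fast=3: a[fast]=6≠a[slow]=4 write a[2]=6, slow++,fast++
slow=2 fast=4: a[fast]=7≠a[slow]=6 write a[3]=7, slow++,fast++
slow=3 fast=5: a[fast]=8≠a[slow]=7 write a[4]=8, slow++,fast++
slow=4 fast=6: a[fast]=10≠a[slow]=8 write a[5]=10, slow++,fast++

slow=5, fast=7, prefix=[1, 4, 6, 7, 8, 10]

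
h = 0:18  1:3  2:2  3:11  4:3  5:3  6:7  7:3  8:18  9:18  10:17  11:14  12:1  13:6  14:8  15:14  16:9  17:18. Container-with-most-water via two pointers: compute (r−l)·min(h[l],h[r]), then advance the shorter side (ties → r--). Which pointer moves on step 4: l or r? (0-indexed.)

r

[0,17] min(18,18)*17=306 best=306 * → r--
[0,16] min(18,9)*16=144 best=306 → r--
[0,15] min(18,14)*15=210 best=306 → r--
[0,14] min(18,8)*14=112 best=306 → r--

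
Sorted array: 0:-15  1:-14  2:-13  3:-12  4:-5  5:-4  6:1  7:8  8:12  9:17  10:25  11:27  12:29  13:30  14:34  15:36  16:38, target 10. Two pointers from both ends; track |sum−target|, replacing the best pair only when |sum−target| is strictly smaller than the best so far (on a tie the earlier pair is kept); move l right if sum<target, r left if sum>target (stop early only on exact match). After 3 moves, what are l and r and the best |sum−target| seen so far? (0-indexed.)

l=0, r=13, best |Δ|=9

l=0 r=16: -15+38=23 d=13 *, r--
l=0 r=15: -15+36=21 d=11 *, r--
l=0 r=14: -15+34=19 d=9 *, r--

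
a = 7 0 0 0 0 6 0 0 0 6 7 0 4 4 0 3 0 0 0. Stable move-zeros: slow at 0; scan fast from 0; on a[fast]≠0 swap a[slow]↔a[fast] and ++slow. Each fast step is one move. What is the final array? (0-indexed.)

(s=0,f=0) a[fast]=7≠0 swap→a[0]=7 → slow++,fast++
(s=1,f=1) a[fast]=0 → fast++
(s=1,f=2) a[fast]=0 → fast++
(s=1,f=3) a[fast]=0 → fast++
(s=1,f=4) a[fast]=0 → fast++
(s=1,f=5) a[fast]=6≠0 swap→a[1]=6 → slow++,fast++
(s=2,f=6) a[fast]=0 → fast++
(s=2,f=7) a[fast]=0 → fast++
(s=2,f=8) a[fast]=0 → fast++
(s=2,f=9) a[fast]=6≠0 swap→a[2]=6 → slow++,fast++
(s=3,f=10) a[fast]=7≠0 swap→a[3]=7 → slow++,fast++
(s=4,f=11) a[fast]=0 → fast++
(s=4,f=12) a[fast]=4≠0 swap→a[4]=4 → slow++,fast++
(s=5,f=13) a[fast]=4≠0 swap→a[5]=4 → slow++,fast++
(s=6,f=14) a[fast]=0 → fast++
(s=6,f=15) a[fast]=3≠0 swap→a[6]=3 → slow++,fast++
(s=7,f=16) a[fast]=0 → fast++
(s=7,f=17) a[fast]=0 → fast++
(s=7,f=18) a[fast]=0 → fast++

[7, 6, 6, 7, 4, 4, 3, 0, 0, 0, 0, 0, 0, 0, 0, 0, 0, 0, 0]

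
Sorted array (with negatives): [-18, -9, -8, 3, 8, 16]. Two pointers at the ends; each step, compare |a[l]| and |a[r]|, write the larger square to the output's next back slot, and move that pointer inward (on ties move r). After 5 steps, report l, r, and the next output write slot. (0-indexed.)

l=3, r=3, next write slot=0

l=0 r=5: |-18|>|16| out[5]=324, l++
l=1 r=5: |-9|<=|16| out[4]=256, r--
l=1 r=4: |-9|>|8| out[3]=81, l++
l=2 r=4: |-8|<=|8| out[2]=64, r--
l=2 r=3: |-8|>|3| out[1]=64, l++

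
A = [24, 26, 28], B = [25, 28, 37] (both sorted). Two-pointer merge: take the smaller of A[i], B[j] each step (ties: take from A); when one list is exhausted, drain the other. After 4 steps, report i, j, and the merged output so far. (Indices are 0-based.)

i=3, j=1, merged so far=[24, 25, 26, 28]

[i=0,j=0] A[i]=24<=B[j]=25 take 24 → i++
[i=1,j=0] A[i]=26>B[j]=25 take 25 → j++
[i=1,j=1] A[i]=26<=B[j]=28 take 26 → i++
[i=2,j=1] A[i]=28<=B[j]=28 take 28 → i++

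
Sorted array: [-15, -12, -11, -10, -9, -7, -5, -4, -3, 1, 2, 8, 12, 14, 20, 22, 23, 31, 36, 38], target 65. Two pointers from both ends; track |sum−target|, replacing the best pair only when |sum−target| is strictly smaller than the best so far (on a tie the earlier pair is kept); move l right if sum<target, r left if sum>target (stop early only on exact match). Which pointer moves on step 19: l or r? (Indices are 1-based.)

[1,20] -15+38=23 d=42 * → l++
[2,20] -12+38=26 d=39 * → l++
[3,20] -11+38=27 d=38 * → l++
[4,20] -10+38=28 d=37 * → l++
[5,20] -9+38=29 d=36 * → l++
[6,20] -7+38=31 d=34 * → l++
[7,20] -5+38=33 d=32 * → l++
[8,20] -4+38=34 d=31 * → l++
[9,20] -3+38=35 d=30 * → l++
[10,20] 1+38=39 d=26 * → l++
[11,20] 2+38=40 d=25 * → l++
[12,20] 8+38=46 d=19 * → l++
[13,20] 12+38=50 d=15 * → l++
[14,20] 14+38=52 d=13 * → l++
[15,20] 20+38=58 d=7 * → l++
[16,20] 22+38=60 d=5 * → l++
[17,20] 23+38=61 d=4 * → l++
[18,20] 31+38=69 d=4 → r--
[18,19] 31+36=67 d=2 * → r--

r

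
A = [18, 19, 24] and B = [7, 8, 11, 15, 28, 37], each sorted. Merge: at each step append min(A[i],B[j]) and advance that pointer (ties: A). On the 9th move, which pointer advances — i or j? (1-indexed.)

j

[i=1,j=1] A[i]=18>B[j]=7 take 7 → j++
[i=1,j=2] A[i]=18>B[j]=8 take 8 → j++
[i=1,j=3] A[i]=18>B[j]=11 take 11 → j++
[i=1,j=4] A[i]=18>B[j]=15 take 15 → j++
[i=1,j=5] A[i]=18<=B[j]=28 take 18 → i++
[i=2,j=5] A[i]=19<=B[j]=28 take 19 → i++
[i=3,j=5] A[i]=24<=B[j]=28 take 24 → i++
[i=4,j=5] A done, take B[j]=28 → j++
[i=4,j=6] A done, take B[j]=37 → j++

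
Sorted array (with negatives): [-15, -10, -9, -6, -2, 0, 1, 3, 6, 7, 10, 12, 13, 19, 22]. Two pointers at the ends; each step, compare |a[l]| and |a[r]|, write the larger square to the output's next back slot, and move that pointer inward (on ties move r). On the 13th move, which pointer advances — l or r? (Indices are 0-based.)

l=0 r=14: |-15|<=|22| out[14]=484, r--
l=0 r=13: |-15|<=|19| out[13]=361, r--
l=0 r=12: |-15|>|13| out[12]=225, l++
l=1 r=12: |-10|<=|13| out[11]=169, r--
l=1 r=11: |-10|<=|12| out[10]=144, r--
l=1 r=10: |-10|<=|10| out[9]=100, r--
l=1 r=9: |-10|>|7| out[8]=100, l++
l=2 r=9: |-9|>|7| out[7]=81, l++
l=3 r=9: |-6|<=|7| out[6]=49, r--
l=3 r=8: |-6|<=|6| out[5]=36, r--
l=3 r=7: |-6|>|3| out[4]=36, l++
l=4 r=7: |-2|<=|3| out[3]=9, r--
l=4 r=6: |-2|>|1| out[2]=4, l++

l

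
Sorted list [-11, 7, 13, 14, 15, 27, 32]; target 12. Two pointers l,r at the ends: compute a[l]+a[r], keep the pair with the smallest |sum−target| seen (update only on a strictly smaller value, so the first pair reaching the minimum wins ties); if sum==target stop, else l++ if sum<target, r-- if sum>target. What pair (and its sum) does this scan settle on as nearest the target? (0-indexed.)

l=0 r=6: -11+32=21 d=9 *, r--
l=0 r=5: -11+27=16 d=4 *, r--
l=0 r=4: -11+15=4 d=8, l++
l=1 r=4: 7+15=22 d=10, r--
l=1 r=3: 7+14=21 d=9, r--
l=1 r=2: 7+13=20 d=8, r--

pair (-11, 27) with sum 16 (|Δ|=4)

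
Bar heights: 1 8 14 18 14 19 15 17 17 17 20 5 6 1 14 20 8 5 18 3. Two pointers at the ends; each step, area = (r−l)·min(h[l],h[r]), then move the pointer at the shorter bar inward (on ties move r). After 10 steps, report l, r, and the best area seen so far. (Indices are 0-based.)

[0,19] min(1,3)*19=19 best=19 * → l++
[1,19] min(8,3)*18=54 best=54 * → r--
[1,18] min(8,18)*17=136 best=136 * → l++
[2,18] min(14,18)*16=224 best=224 * → l++
[3,18] min(18,18)*15=270 best=270 * → r--
[3,17] min(18,5)*14=70 best=270 → r--
[3,16] min(18,8)*13=104 best=270 → r--
[3,15] min(18,20)*12=216 best=270 → l++
[4,15] min(14,20)*11=154 best=270 → l++
[5,15] min(19,20)*10=190 best=270 → l++

l=6, r=15, best area=270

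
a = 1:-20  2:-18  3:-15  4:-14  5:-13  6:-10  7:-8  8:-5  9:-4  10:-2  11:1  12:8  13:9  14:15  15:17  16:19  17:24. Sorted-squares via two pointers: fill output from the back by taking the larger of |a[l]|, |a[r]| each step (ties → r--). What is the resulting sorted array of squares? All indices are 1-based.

l=1 r=17: |-20|<=|24| out[17]=576, r--
l=1 r=16: |-20|>|19| out[16]=400, l++
l=2 r=16: |-18|<=|19| out[15]=361, r--
l=2 r=15: |-18|>|17| out[14]=324, l++
l=3 r=15: |-15|<=|17| out[13]=289, r--
l=3 r=14: |-15|<=|15| out[12]=225, r--
l=3 r=13: |-15|>|9| out[11]=225, l++
l=4 r=13: |-14|>|9| out[10]=196, l++
l=5 r=13: |-13|>|9| out[9]=169, l++
l=6 r=13: |-10|>|9| out[8]=100, l++
l=7 r=13: |-8|<=|9| out[7]=81, r--
l=7 r=12: |-8|<=|8| out[6]=64, r--
l=7 r=11: |-8|>|1| out[5]=64, l++
l=8 r=11: |-5|>|1| out[4]=25, l++
l=9 r=11: |-4|>|1| out[3]=16, l++
l=10 r=11: |-2|>|1| out[2]=4, l++
l=11 r=11: |1|<=|1| out[1]=1, r--

[1, 4, 16, 25, 64, 64, 81, 100, 169, 196, 225, 225, 289, 324, 361, 400, 576]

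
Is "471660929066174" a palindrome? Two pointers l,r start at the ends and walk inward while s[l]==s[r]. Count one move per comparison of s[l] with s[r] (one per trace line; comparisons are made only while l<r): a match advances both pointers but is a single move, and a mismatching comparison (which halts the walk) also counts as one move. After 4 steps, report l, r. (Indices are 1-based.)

[1,15] '4'=='4' → l++,r--
[2,14] '7'=='7' → l++,r--
[3,13] '1'=='1' → l++,r--
[4,12] '6'=='6' → l++,r--

l=5, r=11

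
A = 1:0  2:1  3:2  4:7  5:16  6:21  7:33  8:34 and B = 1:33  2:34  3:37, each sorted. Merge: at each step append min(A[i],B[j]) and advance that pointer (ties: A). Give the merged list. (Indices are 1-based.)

[0, 1, 2, 7, 16, 21, 33, 33, 34, 34, 37]

i=1 j=1: A[i]=0<=B[j]=33 take 0, i++
i=2 j=1: A[i]=1<=B[j]=33 take 1, i++
i=3 j=1: A[i]=2<=B[j]=33 take 2, i++
i=4 j=1: A[i]=7<=B[j]=33 take 7, i++
i=5 j=1: A[i]=16<=B[j]=33 take 16, i++
i=6 j=1: A[i]=21<=B[j]=33 take 21, i++
i=7 j=1: A[i]=33<=B[j]=33 take 33, i++
i=8 j=1: A[i]=34>B[j]=33 take 33, j++
i=8 j=2: A[i]=34<=B[j]=34 take 34, i++
i=9 j=2: A done, take B[j]=34, j++
i=9 j=3: A done, take B[j]=37, j++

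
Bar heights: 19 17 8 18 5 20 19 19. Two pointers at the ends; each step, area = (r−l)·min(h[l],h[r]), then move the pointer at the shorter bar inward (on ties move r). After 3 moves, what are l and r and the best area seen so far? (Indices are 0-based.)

l=1, r=5, best area=133

l=0 r=7: min(19,19)*7=133 best=133 *, r--
l=0 r=6: min(19,19)*6=114 best=133, r--
l=0 r=5: min(19,20)*5=95 best=133, l++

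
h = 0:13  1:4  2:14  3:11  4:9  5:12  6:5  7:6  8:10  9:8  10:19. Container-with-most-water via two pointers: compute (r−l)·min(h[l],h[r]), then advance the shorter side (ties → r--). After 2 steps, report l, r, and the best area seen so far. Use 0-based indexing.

[0,10] min(13,19)*10=130 best=130 * → l++
[1,10] min(4,19)*9=36 best=130 → l++

l=2, r=10, best area=130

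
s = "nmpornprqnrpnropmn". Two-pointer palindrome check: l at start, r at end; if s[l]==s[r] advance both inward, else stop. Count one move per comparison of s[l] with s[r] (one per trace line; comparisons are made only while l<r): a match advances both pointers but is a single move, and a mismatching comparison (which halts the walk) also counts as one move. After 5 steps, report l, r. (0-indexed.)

l=0 r=17: 'n'=='n', l++,r--
l=1 r=16: 'm'=='m', l++,r--
l=2 r=15: 'p'=='p', l++,r--
l=3 r=14: 'o'=='o', l++,r--
l=4 r=13: 'r'=='r', l++,r--

l=5, r=12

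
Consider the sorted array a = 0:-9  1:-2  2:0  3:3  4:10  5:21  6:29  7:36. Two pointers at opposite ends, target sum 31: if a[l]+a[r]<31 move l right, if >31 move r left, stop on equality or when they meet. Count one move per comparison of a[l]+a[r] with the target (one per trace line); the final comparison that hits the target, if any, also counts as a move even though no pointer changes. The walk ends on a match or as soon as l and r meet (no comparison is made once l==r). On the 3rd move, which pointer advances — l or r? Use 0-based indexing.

l

l=0 r=7: -9+36=27 <31, l++
l=1 r=7: -2+36=34 >31, r--
l=1 r=6: -2+29=27 <31, l++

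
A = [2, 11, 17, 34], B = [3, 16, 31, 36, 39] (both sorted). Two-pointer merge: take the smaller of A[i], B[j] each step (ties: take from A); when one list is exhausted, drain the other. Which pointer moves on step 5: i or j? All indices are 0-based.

i

[i=0,j=0] A[i]=2<=B[j]=3 take 2 → i++
[i=1,j=0] A[i]=11>B[j]=3 take 3 → j++
[i=1,j=1] A[i]=11<=B[j]=16 take 11 → i++
[i=2,j=1] A[i]=17>B[j]=16 take 16 → j++
[i=2,j=2] A[i]=17<=B[j]=31 take 17 → i++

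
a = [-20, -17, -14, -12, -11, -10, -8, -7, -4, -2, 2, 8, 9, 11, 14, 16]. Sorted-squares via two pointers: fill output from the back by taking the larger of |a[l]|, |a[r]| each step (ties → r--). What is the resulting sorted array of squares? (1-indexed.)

[4, 4, 16, 49, 64, 64, 81, 100, 121, 121, 144, 196, 196, 256, 289, 400]

[1,16] |-20|>|16| out[16]=400 → l++
[2,16] |-17|>|16| out[15]=289 → l++
[3,16] |-14|<=|16| out[14]=256 → r--
[3,15] |-14|<=|14| out[13]=196 → r--
[3,14] |-14|>|11| out[12]=196 → l++
[4,14] |-12|>|11| out[11]=144 → l++
[5,14] |-11|<=|11| out[10]=121 → r--
[5,13] |-11|>|9| out[9]=121 → l++
[6,13] |-10|>|9| out[8]=100 → l++
[7,13] |-8|<=|9| out[7]=81 → r--
[7,12] |-8|<=|8| out[6]=64 → r--
[7,11] |-8|>|2| out[5]=64 → l++
[8,11] |-7|>|2| out[4]=49 → l++
[9,11] |-4|>|2| out[3]=16 → l++
[10,11] |-2|<=|2| out[2]=4 → r--
[10,10] |-2|<=|-2| out[1]=4 → r--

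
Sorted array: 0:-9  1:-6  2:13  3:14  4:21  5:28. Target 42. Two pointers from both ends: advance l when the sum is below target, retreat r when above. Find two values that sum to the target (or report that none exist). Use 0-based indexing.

(14, 28)

[0,5] -9+28=19 <42 → l++
[1,5] -6+28=22 <42 → l++
[2,5] 13+28=41 <42 → l++
[3,5] 14+28=42 → found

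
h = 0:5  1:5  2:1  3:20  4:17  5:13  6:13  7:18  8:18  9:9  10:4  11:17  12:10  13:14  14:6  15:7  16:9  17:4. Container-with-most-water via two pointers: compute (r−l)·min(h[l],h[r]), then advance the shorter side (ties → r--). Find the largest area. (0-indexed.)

max area = 140

l=0 r=17: min(5,4)*17=68 best=68 *, r--
l=0 r=16: min(5,9)*16=80 best=80 *, l++
l=1 r=16: min(5,9)*15=75 best=80, l++
l=2 r=16: min(1,9)*14=14 best=80, l++
l=3 r=16: min(20,9)*13=117 best=117 *, r--
l=3 r=15: min(20,7)*12=84 best=117, r--
l=3 r=14: min(20,6)*11=66 best=117, r--
l=3 r=13: min(20,14)*10=140 best=140 *, r--
l=3 r=12: min(20,10)*9=90 best=140, r--
l=3 r=11: min(20,17)*8=136 best=140, r--
l=3 r=10: min(20,4)*7=28 best=140, r--
l=3 r=9: min(20,9)*6=54 best=140, r--
l=3 r=8: min(20,18)*5=90 best=140, r--
l=3 r=7: min(20,18)*4=72 best=140, r--
l=3 r=6: min(20,13)*3=39 best=140, r--
l=3 r=5: min(20,13)*2=26 best=140, r--
l=3 r=4: min(20,17)*1=17 best=140, r--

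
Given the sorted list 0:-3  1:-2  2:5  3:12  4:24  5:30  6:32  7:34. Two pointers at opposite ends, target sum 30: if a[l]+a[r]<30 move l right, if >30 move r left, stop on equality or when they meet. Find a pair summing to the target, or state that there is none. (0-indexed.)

[0,7] -3+34=31 >30 → r--
[0,6] -3+32=29 <30 → l++
[1,6] -2+32=30 → found

(-2, 32)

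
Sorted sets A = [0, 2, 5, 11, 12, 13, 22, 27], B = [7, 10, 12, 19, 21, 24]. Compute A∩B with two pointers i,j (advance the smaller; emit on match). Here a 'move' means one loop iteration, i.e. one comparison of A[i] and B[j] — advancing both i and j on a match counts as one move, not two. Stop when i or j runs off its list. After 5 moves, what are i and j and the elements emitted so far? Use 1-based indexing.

i=1 j=1: 0<7, i++
i=2 j=1: 2<7, i++
i=3 j=1: 5<7, i++
i=4 j=1: 11>7, j++
i=4 j=2: 11>10, j++

i=4, j=3, emitted=[]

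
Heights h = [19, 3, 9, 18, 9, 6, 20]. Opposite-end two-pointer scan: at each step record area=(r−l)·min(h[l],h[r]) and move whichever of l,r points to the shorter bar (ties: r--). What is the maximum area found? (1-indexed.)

l=1 r=7: min(19,20)*6=114 best=114 *, l++
l=2 r=7: min(3,20)*5=15 best=114, l++
l=3 r=7: min(9,20)*4=36 best=114, l++
l=4 r=7: min(18,20)*3=54 best=114, l++
l=5 r=7: min(9,20)*2=18 best=114, l++
l=6 r=7: min(6,20)*1=6 best=114, l++

max area = 114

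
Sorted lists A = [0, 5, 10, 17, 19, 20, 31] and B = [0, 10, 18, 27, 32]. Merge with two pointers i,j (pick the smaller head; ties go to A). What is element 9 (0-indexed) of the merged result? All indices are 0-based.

i=0 j=0: A[i]=0<=B[j]=0 take 0, i++
i=1 j=0: A[i]=5>B[j]=0 take 0, j++
i=1 j=1: A[i]=5<=B[j]=10 take 5, i++
i=2 j=1: A[i]=10<=B[j]=10 take 10, i++
i=3 j=1: A[i]=17>B[j]=10 take 10, j++
i=3 j=2: A[i]=17<=B[j]=18 take 17, i++
i=4 j=2: A[i]=19>B[j]=18 take 18, j++
i=4 j=3: A[i]=19<=B[j]=27 take 19, i++
i=5 j=3: A[i]=20<=B[j]=27 take 20, i++
i=6 j=3: A[i]=31>B[j]=27 take 27, j++
i=6 j=4: A[i]=31<=B[j]=32 take 31, i++
i=7 j=4: A done, take B[j]=32, j++

merged[9] = 27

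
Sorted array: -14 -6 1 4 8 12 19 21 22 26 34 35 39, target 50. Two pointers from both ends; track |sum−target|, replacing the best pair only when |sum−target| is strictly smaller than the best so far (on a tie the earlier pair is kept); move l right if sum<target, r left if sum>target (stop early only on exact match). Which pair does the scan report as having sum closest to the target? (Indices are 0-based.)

l=0 r=12: -14+39=25 d=25 *, l++
l=1 r=12: -6+39=33 d=17 *, l++
l=2 r=12: 1+39=40 d=10 *, l++
l=3 r=12: 4+39=43 d=7 *, l++
l=4 r=12: 8+39=47 d=3 *, l++
l=5 r=12: 12+39=51 d=1 *, r--
l=5 r=11: 12+35=47 d=3, l++
l=6 r=11: 19+35=54 d=4, r--
l=6 r=10: 19+34=53 d=3, r--
l=6 r=9: 19+26=45 d=5, l++
l=7 r=9: 21+26=47 d=3, l++
l=8 r=9: 22+26=48 d=2, l++

pair (12, 39) with sum 51 (|Δ|=1)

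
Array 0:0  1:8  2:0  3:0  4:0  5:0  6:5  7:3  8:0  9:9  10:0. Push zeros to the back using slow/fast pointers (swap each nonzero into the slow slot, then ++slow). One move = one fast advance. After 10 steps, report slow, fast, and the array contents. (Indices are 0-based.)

slow=0 fast=0: a[fast]=0, fast++
slow=0 fast=1: a[fast]=8≠0 swap→a[0]=8, slow++,fast++
slow=1 fast=2: a[fast]=0, fast++
slow=1 fast=3: a[fast]=0, fast++
slow=1 fast=4: a[fast]=0, fast++
slow=1 fast=5: a[fast]=0, fast++
slow=1 fast=6: a[fast]=5≠0 swap→a[1]=5, slow++,fast++
slow=2 fast=7: a[fast]=3≠0 swap→a[2]=3, slow++,fast++
slow=3 fast=8: a[fast]=0, fast++
slow=3 fast=9: a[fast]=9≠0 swap→a[3]=9, slow++,fast++

slow=4, fast=10, a=[8, 5, 3, 9, 0, 0, 0, 0, 0, 0, 0]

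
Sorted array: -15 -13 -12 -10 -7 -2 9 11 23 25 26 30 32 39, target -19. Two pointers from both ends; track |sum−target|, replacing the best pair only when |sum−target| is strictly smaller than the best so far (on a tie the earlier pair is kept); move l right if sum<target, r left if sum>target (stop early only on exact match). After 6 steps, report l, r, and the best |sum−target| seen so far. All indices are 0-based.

l=0, r=7, best |Δ|=27

l=0 r=13: -15+39=24 d=43 *, r--
l=0 r=12: -15+32=17 d=36 *, r--
l=0 r=11: -15+30=15 d=34 *, r--
l=0 r=10: -15+26=11 d=30 *, r--
l=0 r=9: -15+25=10 d=29 *, r--
l=0 r=8: -15+23=8 d=27 *, r--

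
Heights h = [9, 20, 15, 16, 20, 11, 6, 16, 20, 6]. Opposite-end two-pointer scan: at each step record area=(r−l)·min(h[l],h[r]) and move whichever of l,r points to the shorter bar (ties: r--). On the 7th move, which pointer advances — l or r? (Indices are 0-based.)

l=0 r=9: min(9,6)*9=54 best=54 *, r--
l=0 r=8: min(9,20)*8=72 best=72 *, l++
l=1 r=8: min(20,20)*7=140 best=140 *, r--
l=1 r=7: min(20,16)*6=96 best=140, r--
l=1 r=6: min(20,6)*5=30 best=140, r--
l=1 r=5: min(20,11)*4=44 best=140, r--
l=1 r=4: min(20,20)*3=60 best=140, r--

r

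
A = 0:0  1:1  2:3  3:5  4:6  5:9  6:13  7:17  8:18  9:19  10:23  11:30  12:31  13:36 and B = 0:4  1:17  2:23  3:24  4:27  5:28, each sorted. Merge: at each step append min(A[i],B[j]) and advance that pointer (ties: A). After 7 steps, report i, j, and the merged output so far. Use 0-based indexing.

i=6, j=1, merged so far=[0, 1, 3, 4, 5, 6, 9]

[i=0,j=0] A[i]=0<=B[j]=4 take 0 → i++
[i=1,j=0] A[i]=1<=B[j]=4 take 1 → i++
[i=2,j=0] A[i]=3<=B[j]=4 take 3 → i++
[i=3,j=0] A[i]=5>B[j]=4 take 4 → j++
[i=3,j=1] A[i]=5<=B[j]=17 take 5 → i++
[i=4,j=1] A[i]=6<=B[j]=17 take 6 → i++
[i=5,j=1] A[i]=9<=B[j]=17 take 9 → i++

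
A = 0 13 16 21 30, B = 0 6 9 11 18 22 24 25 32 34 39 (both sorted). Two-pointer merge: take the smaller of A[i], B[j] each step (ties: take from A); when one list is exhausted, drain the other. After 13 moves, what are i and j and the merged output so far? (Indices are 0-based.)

i=5, j=8, merged so far=[0, 0, 6, 9, 11, 13, 16, 18, 21, 22, 24, 25, 30]

i=0 j=0: A[i]=0<=B[j]=0 take 0, i++
i=1 j=0: A[i]=13>B[j]=0 take 0, j++
i=1 j=1: A[i]=13>B[j]=6 take 6, j++
i=1 j=2: A[i]=13>B[j]=9 take 9, j++
i=1 j=3: A[i]=13>B[j]=11 take 11, j++
i=1 j=4: A[i]=13<=B[j]=18 take 13, i++
i=2 j=4: A[i]=16<=B[j]=18 take 16, i++
i=3 j=4: A[i]=21>B[j]=18 take 18, j++
i=3 j=5: A[i]=21<=B[j]=22 take 21, i++
i=4 j=5: A[i]=30>B[j]=22 take 22, j++
i=4 j=6: A[i]=30>B[j]=24 take 24, j++
i=4 j=7: A[i]=30>B[j]=25 take 25, j++
i=4 j=8: A[i]=30<=B[j]=32 take 30, i++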